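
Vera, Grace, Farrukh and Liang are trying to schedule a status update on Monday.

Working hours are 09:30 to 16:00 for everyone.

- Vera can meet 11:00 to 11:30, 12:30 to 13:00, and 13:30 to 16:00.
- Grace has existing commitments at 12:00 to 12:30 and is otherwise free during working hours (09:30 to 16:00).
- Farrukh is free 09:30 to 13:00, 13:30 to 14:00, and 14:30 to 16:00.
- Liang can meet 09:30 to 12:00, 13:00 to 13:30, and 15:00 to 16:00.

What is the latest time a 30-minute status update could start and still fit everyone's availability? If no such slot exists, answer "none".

15:30

Grace free within 09:30–16:00: 09:30–12:00, 12:30–16:00.
Vera ∩ Grace: 11:00–11:30, 12:30–13:00, 13:30–16:00.
Vera ∩ Grace ∩ Farrukh: 11:00–11:30, 12:30–13:00, 13:30–14:00, 14:30–16:00.
Vera ∩ Grace ∩ Farrukh ∩ Liang: 11:00–11:30, 15:00–16:00.
Windows ≥ 30 min: 11:00–11:30, 15:00–16:00.
Latest start in the last window 15:00–16:00 is 16:00 − 30 min = 15:30.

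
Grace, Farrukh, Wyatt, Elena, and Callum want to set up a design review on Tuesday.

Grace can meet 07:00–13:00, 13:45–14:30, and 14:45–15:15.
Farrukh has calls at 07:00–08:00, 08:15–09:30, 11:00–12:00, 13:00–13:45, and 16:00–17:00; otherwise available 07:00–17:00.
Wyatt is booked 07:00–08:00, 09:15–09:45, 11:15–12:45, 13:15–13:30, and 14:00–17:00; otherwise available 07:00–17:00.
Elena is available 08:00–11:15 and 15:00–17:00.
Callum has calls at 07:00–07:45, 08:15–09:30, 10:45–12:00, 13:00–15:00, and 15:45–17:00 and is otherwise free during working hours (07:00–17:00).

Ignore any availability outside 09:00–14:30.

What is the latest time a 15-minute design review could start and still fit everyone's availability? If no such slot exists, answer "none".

Farrukh free within 07:00–17:00: 08:00–08:15, 09:30–11:00, 12:00–13:00, 13:45–16:00.
Wyatt free within 07:00–17:00: 08:00–09:15, 09:45–11:15, 12:45–13:15, 13:30–14:00.
Callum free within 07:00–17:00: 07:45–08:15, 09:30–10:45, 12:00–13:00, 15:00–15:45.
Grace ∩ Farrukh: 08:00–08:15, 09:30–11:00, 12:00–13:00, 13:45–14:30, 14:45–15:15.
Grace ∩ Farrukh ∩ Wyatt: 08:00–08:15, 09:45–11:00, 12:45–13:00, 13:45–14:00.
Grace ∩ Farrukh ∩ Wyatt ∩ Elena: 08:00–08:15, 09:45–11:00.
Grace ∩ Farrukh ∩ Wyatt ∩ Elena ∩ Callum: 08:00–08:15, 09:45–10:45.
Restricted to 09:00–14:30: 09:45–10:45.
Windows ≥ 15 min: 09:45–10:45.
Latest start in the last window 09:45–10:45 is 10:45 − 15 min = 10:30.

10:30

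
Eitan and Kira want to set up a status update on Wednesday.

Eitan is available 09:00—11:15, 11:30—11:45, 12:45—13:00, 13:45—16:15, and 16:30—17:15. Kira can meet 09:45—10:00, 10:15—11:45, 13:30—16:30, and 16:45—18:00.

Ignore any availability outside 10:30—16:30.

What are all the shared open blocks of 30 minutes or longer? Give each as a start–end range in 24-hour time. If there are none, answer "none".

Eitan ∩ Kira: 09:45–10:00, 10:15–11:15, 11:30–11:45, 13:45–16:15, 16:45–17:15.
Restricted to 10:30–16:30: 10:30–11:15, 11:30–11:45, 13:45–16:15.
Windows ≥ 30 min: 10:30–11:15, 13:45–16:15.

10:30–11:15, 13:45–16:15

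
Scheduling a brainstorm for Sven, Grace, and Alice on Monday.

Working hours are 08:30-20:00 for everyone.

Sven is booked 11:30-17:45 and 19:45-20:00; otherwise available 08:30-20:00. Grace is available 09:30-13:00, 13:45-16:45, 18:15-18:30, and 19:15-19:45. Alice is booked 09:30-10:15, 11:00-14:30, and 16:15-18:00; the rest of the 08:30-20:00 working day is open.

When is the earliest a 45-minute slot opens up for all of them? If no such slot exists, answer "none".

10:15

Sven free within 08:30–20:00: 08:30–11:30, 17:45–19:45.
Alice free within 08:30–20:00: 08:30–09:30, 10:15–11:00, 14:30–16:15, 18:00–20:00.
Sven ∩ Grace: 09:30–11:30, 18:15–18:30, 19:15–19:45.
Sven ∩ Grace ∩ Alice: 10:15–11:00, 18:15–18:30, 19:15–19:45.
Windows ≥ 45 min: 10:15–11:00.
Earliest such window starts at 10:15.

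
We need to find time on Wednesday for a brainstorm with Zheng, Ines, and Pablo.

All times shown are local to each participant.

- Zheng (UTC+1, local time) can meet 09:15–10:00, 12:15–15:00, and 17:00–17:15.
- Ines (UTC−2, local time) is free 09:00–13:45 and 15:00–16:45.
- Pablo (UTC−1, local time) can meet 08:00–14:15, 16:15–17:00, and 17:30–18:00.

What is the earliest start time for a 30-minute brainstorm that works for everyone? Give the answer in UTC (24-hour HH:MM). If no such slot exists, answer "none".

Zheng → UTC: 08:15–09:00, 11:15–14:00, 16:00–16:15.
Ines → UTC: 11:00–15:45, 17:00–18:45.
Pablo → UTC: 09:00–15:15, 17:15–18:00, 18:30–19:00.
Zheng ∩ Ines: 11:15–14:00.
Zheng ∩ Ines ∩ Pablo: 11:15–14:00.
Windows ≥ 30 min: 11:15–14:00.
Earliest such window starts at 11:15.

11:15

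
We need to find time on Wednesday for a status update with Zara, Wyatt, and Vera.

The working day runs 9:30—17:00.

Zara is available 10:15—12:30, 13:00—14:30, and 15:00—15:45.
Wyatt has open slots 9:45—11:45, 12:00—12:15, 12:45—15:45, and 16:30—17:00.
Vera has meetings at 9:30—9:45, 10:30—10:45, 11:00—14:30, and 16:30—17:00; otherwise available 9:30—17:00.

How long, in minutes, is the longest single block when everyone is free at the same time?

Vera free within 09:30–17:00: 09:45–10:30, 10:45–11:00, 14:30–16:30.
Zara ∩ Wyatt: 10:15–11:45, 12:00–12:15, 13:00–14:30, 15:00–15:45.
Zara ∩ Wyatt ∩ Vera: 10:15–10:30, 10:45–11:00, 15:00–15:45.
Common window lengths: 15, 15, 45 min; longest is 45.

45 minutes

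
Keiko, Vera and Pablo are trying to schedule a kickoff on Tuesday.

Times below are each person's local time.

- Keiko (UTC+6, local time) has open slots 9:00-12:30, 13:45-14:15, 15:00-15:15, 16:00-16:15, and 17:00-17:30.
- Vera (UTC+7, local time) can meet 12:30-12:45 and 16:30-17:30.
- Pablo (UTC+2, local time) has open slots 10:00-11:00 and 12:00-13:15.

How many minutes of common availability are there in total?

Keiko → UTC: 03:00–06:30, 07:45–08:15, 09:00–09:15, 10:00–10:15, 11:00–11:30.
Vera → UTC: 05:30–05:45, 09:30–10:30.
Pablo → UTC: 08:00–09:00, 10:00–11:15.
Keiko ∩ Vera: 05:30–05:45, 10:00–10:15.
Keiko ∩ Vera ∩ Pablo: 10:00–10:15.
Total common minutes: 15.

15 minutes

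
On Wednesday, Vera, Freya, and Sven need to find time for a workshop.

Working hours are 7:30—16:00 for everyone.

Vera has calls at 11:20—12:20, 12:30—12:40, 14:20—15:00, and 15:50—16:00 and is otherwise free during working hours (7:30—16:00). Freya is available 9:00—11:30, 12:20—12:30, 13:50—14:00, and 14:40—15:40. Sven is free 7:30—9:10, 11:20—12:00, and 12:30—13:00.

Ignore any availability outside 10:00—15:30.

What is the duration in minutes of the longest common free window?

Vera free within 07:30–16:00: 07:30–11:20, 12:20–12:30, 12:40–14:20, 15:00–15:50.
Vera ∩ Freya: 09:00–11:20, 12:20–12:30, 13:50–14:00, 15:00–15:40.
Vera ∩ Freya ∩ Sven: 09:00–09:10.
Restricted to 10:00–15:30: (none).
No common window.

0 minutes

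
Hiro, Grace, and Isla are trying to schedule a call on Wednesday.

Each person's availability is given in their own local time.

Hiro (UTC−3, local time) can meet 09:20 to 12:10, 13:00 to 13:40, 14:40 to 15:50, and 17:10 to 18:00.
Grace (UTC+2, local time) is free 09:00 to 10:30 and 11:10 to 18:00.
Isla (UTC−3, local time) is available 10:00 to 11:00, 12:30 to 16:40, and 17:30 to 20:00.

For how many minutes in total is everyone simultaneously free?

60 minutes

Hiro → UTC: 12:20–15:10, 16:00–16:40, 17:40–18:50, 20:10–21:00.
Grace → UTC: 07:00–08:30, 09:10–16:00.
Isla → UTC: 13:00–14:00, 15:30–19:40, 20:30–23:00.
Hiro ∩ Grace: 12:20–15:10.
Hiro ∩ Grace ∩ Isla: 13:00–14:00.
Total common minutes: 60.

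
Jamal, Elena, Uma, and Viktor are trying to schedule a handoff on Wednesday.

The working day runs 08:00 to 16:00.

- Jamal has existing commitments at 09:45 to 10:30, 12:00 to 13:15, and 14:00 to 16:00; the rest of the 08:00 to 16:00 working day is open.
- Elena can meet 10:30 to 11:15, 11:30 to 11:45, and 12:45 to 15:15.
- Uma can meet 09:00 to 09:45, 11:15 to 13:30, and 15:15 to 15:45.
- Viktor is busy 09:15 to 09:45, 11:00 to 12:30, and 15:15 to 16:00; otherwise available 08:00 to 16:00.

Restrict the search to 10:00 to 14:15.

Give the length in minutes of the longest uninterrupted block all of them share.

Jamal free within 08:00–16:00: 08:00–09:45, 10:30–12:00, 13:15–14:00.
Viktor free within 08:00–16:00: 08:00–09:15, 09:45–11:00, 12:30–15:15.
Jamal ∩ Elena: 10:30–11:15, 11:30–11:45, 13:15–14:00.
Jamal ∩ Elena ∩ Uma: 11:30–11:45, 13:15–13:30.
Jamal ∩ Elena ∩ Uma ∩ Viktor: 13:15–13:30.
Restricted to 10:00–14:15: 13:15–13:30.
Single common window of 15 minutes.

15 minutes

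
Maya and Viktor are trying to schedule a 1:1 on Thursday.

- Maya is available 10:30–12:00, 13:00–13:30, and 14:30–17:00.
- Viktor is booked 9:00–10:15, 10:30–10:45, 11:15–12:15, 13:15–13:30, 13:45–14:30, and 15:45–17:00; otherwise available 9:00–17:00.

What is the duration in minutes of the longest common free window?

75 minutes

Viktor free within 09:00–17:00: 10:15–10:30, 10:45–11:15, 12:15–13:15, 13:30–13:45, 14:30–15:45.
Maya ∩ Viktor: 10:45–11:15, 13:00–13:15, 14:30–15:45.
Common window lengths: 30, 15, 75 min; longest is 75.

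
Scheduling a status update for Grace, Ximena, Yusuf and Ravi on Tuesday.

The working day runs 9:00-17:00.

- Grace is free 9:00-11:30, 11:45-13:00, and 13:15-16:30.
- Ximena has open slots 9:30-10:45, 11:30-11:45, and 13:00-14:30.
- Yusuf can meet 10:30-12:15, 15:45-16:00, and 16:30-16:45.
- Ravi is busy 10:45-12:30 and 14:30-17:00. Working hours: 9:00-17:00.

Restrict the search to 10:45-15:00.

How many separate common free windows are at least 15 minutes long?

Ravi free within 09:00–17:00: 09:00–10:45, 12:30–14:30.
Grace ∩ Ximena: 09:30–10:45, 13:15–14:30.
Grace ∩ Ximena ∩ Yusuf: 10:30–10:45.
Grace ∩ Ximena ∩ Yusuf ∩ Ravi: 10:30–10:45.
Restricted to 10:45–15:00: (none).
Windows ≥ 15 min: (none).
That's 0 windows.

0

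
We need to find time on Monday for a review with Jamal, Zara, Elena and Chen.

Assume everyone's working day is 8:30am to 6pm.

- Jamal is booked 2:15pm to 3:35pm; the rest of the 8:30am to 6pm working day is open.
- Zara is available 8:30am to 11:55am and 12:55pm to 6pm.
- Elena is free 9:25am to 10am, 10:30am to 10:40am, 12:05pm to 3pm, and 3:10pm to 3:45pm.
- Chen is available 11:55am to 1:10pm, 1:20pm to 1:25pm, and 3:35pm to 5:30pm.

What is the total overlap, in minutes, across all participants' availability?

30 minutes

Jamal free within 08:30–18:00: 08:30–14:15, 15:35–18:00.
Jamal ∩ Zara: 08:30–11:55, 12:55–14:15, 15:35–18:00.
Jamal ∩ Zara ∩ Elena: 09:25–10:00, 10:30–10:40, 12:55–14:15, 15:35–15:45.
Jamal ∩ Zara ∩ Elena ∩ Chen: 12:55–13:10, 13:20–13:25, 15:35–15:45.
Total common minutes: 15 + 5 + 10 = 30.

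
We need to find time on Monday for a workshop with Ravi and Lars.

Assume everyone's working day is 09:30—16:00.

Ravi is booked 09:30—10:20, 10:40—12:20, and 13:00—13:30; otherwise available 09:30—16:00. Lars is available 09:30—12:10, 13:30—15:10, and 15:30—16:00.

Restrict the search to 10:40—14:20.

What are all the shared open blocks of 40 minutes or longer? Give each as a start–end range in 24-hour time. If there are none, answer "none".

13:30–14:20

Ravi free within 09:30–16:00: 10:20–10:40, 12:20–13:00, 13:30–16:00.
Ravi ∩ Lars: 10:20–10:40, 13:30–15:10, 15:30–16:00.
Restricted to 10:40–14:20: 13:30–14:20.
Windows ≥ 40 min: 13:30–14:20.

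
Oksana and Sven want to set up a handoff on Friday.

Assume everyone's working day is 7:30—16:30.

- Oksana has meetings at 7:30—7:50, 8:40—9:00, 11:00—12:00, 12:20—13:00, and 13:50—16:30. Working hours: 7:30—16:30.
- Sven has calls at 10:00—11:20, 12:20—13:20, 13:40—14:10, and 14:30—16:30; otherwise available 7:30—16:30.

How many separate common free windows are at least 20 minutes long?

Oksana free within 07:30–16:30: 07:50–08:40, 09:00–11:00, 12:00–12:20, 13:00–13:50.
Sven free within 07:30–16:30: 07:30–10:00, 11:20–12:20, 13:20–13:40, 14:10–14:30.
Oksana ∩ Sven: 07:50–08:40, 09:00–10:00, 12:00–12:20, 13:20–13:40.
Windows ≥ 20 min: 07:50–08:40, 09:00–10:00, 12:00–12:20, 13:20–13:40.
That's 4 windows.

4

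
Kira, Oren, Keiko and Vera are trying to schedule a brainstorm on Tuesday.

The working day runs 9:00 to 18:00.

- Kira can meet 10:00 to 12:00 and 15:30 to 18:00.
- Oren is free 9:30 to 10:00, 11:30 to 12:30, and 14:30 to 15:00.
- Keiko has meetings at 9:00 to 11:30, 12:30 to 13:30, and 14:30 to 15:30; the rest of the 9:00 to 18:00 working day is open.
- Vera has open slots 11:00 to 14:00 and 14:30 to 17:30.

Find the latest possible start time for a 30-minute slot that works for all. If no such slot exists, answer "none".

11:30

Keiko free within 09:00–18:00: 11:30–12:30, 13:30–14:30, 15:30–18:00.
Kira ∩ Oren: 11:30–12:00.
Kira ∩ Oren ∩ Keiko: 11:30–12:00.
Kira ∩ Oren ∩ Keiko ∩ Vera: 11:30–12:00.
Windows ≥ 30 min: 11:30–12:00.
Latest start in the last window 11:30–12:00 is 12:00 − 30 min = 11:30.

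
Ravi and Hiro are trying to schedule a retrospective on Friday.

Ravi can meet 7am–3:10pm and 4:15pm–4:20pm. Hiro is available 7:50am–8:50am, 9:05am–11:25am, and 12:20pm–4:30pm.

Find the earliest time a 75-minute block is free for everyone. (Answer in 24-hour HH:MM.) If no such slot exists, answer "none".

09:05

Ravi ∩ Hiro: 07:50–08:50, 09:05–11:25, 12:20–15:10, 16:15–16:20.
Windows ≥ 75 min: 09:05–11:25, 12:20–15:10.
Earliest such window starts at 09:05.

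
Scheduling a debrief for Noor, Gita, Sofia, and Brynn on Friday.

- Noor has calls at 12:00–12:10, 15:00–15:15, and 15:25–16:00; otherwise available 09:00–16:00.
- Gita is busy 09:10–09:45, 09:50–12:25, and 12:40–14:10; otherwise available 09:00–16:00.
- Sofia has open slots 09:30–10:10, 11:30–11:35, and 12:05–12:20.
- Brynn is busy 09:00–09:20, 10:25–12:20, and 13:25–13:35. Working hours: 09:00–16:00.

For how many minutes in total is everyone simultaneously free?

5 minutes

Noor free within 09:00–16:00: 09:00–12:00, 12:10–15:00, 15:15–15:25.
Gita free within 09:00–16:00: 09:00–09:10, 09:45–09:50, 12:25–12:40, 14:10–16:00.
Brynn free within 09:00–16:00: 09:20–10:25, 12:20–13:25, 13:35–16:00.
Noor ∩ Gita: 09:00–09:10, 09:45–09:50, 12:25–12:40, 14:10–15:00, 15:15–15:25.
Noor ∩ Gita ∩ Sofia: 09:45–09:50.
Noor ∩ Gita ∩ Sofia ∩ Brynn: 09:45–09:50.
Total common minutes: 5.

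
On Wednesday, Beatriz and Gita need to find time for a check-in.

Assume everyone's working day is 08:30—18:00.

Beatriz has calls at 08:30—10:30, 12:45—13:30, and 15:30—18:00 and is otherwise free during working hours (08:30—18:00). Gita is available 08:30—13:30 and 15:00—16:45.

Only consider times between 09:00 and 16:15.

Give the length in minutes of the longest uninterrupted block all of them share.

Beatriz free within 08:30–18:00: 10:30–12:45, 13:30–15:30.
Beatriz ∩ Gita: 10:30–12:45, 15:00–15:30.
Restricted to 09:00–16:15: 10:30–12:45, 15:00–15:30.
Common window lengths: 135, 30 min; longest is 135.

135 minutes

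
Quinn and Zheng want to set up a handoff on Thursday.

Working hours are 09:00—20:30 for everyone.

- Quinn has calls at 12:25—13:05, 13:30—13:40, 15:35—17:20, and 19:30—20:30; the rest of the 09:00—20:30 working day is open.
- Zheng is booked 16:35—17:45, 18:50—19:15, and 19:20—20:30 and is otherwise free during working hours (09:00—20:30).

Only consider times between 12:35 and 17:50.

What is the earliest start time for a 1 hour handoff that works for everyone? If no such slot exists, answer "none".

13:40

Quinn free within 09:00–20:30: 09:00–12:25, 13:05–13:30, 13:40–15:35, 17:20–19:30.
Zheng free within 09:00–20:30: 09:00–16:35, 17:45–18:50, 19:15–19:20.
Quinn ∩ Zheng: 09:00–12:25, 13:05–13:30, 13:40–15:35, 17:45–18:50, 19:15–19:20.
Restricted to 12:35–17:50: 13:05–13:30, 13:40–15:35, 17:45–17:50.
Windows ≥ 60 min: 13:40–15:35.
Earliest such window starts at 13:40.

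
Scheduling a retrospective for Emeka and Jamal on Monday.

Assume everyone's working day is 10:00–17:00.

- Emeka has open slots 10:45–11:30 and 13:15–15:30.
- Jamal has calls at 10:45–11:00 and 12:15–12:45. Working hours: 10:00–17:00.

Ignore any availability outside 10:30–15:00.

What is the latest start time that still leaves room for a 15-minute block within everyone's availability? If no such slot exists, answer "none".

Jamal free within 10:00–17:00: 10:00–10:45, 11:00–12:15, 12:45–17:00.
Emeka ∩ Jamal: 11:00–11:30, 13:15–15:30.
Restricted to 10:30–15:00: 11:00–11:30, 13:15–15:00.
Windows ≥ 15 min: 11:00–11:30, 13:15–15:00.
Latest start in the last window 13:15–15:00 is 15:00 − 15 min = 14:45.

14:45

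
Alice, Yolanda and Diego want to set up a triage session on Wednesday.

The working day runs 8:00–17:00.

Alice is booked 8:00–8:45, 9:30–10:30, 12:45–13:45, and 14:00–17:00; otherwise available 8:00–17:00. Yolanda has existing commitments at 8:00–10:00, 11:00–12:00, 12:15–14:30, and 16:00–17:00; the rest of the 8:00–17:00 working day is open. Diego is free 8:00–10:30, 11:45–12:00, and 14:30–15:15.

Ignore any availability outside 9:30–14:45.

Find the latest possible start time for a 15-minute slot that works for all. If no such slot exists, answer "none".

Alice free within 08:00–17:00: 08:45–09:30, 10:30–12:45, 13:45–14:00.
Yolanda free within 08:00–17:00: 10:00–11:00, 12:00–12:15, 14:30–16:00.
Alice ∩ Yolanda: 10:30–11:00, 12:00–12:15.
Alice ∩ Yolanda ∩ Diego: (none).
Restricted to 09:30–14:45: (none).
Windows ≥ 15 min: (none).

none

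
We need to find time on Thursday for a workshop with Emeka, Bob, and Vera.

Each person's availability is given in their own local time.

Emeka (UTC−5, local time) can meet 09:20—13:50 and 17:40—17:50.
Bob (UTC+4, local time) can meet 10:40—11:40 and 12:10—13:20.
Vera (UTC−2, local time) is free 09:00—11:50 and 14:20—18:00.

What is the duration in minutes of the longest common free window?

Emeka → UTC: 14:20–18:50, 22:40–22:50.
Bob → UTC: 06:40–07:40, 08:10–09:20.
Vera → UTC: 11:00–13:50, 16:20–20:00.
Emeka ∩ Bob: (none).
Emeka ∩ Bob ∩ Vera: (none).
No common window.

0 minutes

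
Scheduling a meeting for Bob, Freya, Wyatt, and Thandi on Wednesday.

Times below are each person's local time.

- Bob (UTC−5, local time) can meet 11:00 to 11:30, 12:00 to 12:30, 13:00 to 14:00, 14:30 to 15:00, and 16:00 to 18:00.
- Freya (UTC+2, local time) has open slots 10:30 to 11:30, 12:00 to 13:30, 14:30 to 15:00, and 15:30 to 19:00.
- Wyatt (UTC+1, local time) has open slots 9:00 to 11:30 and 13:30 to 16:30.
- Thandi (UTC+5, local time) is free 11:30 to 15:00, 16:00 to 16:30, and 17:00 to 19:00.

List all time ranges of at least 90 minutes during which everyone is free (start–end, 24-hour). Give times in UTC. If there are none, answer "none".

none

Bob → UTC: 16:00–16:30, 17:00–17:30, 18:00–19:00, 19:30–20:00, 21:00–23:00.
Freya → UTC: 08:30–09:30, 10:00–11:30, 12:30–13:00, 13:30–17:00.
Wyatt → UTC: 08:00–10:30, 12:30–15:30.
Thandi → UTC: 06:30–10:00, 11:00–11:30, 12:00–14:00.
Bob ∩ Freya: 16:00–16:30.
Bob ∩ Freya ∩ Wyatt: (none).
Bob ∩ Freya ∩ Wyatt ∩ Thandi: (none).
Windows ≥ 90 min: (none).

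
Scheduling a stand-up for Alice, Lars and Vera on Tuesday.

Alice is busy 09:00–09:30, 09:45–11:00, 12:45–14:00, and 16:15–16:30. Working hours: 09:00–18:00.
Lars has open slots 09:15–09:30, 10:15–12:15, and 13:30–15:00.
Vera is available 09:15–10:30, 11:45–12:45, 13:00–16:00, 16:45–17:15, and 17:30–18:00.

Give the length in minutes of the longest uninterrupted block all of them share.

60 minutes

Alice free within 09:00–18:00: 09:30–09:45, 11:00–12:45, 14:00–16:15, 16:30–18:00.
Alice ∩ Lars: 11:00–12:15, 14:00–15:00.
Alice ∩ Lars ∩ Vera: 11:45–12:15, 14:00–15:00.
Common window lengths: 30, 60 min; longest is 60.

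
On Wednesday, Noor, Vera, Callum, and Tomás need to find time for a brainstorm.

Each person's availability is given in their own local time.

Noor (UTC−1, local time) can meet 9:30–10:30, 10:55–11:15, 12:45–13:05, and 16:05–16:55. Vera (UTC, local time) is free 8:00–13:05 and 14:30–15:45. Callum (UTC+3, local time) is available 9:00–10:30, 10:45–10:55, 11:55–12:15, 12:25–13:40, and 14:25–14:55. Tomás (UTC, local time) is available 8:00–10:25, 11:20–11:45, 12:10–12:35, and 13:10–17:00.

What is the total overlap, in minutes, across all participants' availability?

5 minutes

Noor → UTC: 10:30–11:30, 11:55–12:15, 13:45–14:05, 17:05–17:55.
Vera → UTC: 08:00–13:05, 14:30–15:45.
Callum → UTC: 06:00–07:30, 07:45–07:55, 08:55–09:15, 09:25–10:40, 11:25–11:55.
Tomás → UTC: 08:00–10:25, 11:20–11:45, 12:10–12:35, 13:10–17:00.
Noor ∩ Vera: 10:30–11:30, 11:55–12:15.
Noor ∩ Vera ∩ Callum: 10:30–10:40, 11:25–11:30.
Noor ∩ Vera ∩ Callum ∩ Tomás: 11:25–11:30.
Total common minutes: 5.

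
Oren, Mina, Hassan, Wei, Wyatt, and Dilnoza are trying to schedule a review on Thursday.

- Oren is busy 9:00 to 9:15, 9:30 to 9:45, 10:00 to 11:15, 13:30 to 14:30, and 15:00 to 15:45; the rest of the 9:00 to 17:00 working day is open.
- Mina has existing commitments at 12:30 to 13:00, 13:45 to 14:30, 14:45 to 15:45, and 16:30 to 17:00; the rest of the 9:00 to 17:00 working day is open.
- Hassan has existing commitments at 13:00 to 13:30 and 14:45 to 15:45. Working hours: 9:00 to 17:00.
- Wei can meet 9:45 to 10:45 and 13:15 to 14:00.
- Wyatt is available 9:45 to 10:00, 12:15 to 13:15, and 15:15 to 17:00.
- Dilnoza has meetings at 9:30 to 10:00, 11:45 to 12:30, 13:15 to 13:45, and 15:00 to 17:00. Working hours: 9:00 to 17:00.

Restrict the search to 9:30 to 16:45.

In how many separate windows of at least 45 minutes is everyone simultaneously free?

Oren free within 09:00–17:00: 09:15–09:30, 09:45–10:00, 11:15–13:30, 14:30–15:00, 15:45–17:00.
Mina free within 09:00–17:00: 09:00–12:30, 13:00–13:45, 14:30–14:45, 15:45–16:30.
Hassan free within 09:00–17:00: 09:00–13:00, 13:30–14:45, 15:45–17:00.
Dilnoza free within 09:00–17:00: 09:00–09:30, 10:00–11:45, 12:30–13:15, 13:45–15:00.
Oren ∩ Mina: 09:15–09:30, 09:45–10:00, 11:15–12:30, 13:00–13:30, 14:30–14:45, 15:45–16:30.
Oren ∩ Mina ∩ Hassan: 09:15–09:30, 09:45–10:00, 11:15–12:30, 14:30–14:45, 15:45–16:30.
Oren ∩ Mina ∩ Hassan ∩ Wei: 09:45–10:00.
Oren ∩ Mina ∩ Hassan ∩ Wei ∩ Wyatt: 09:45–10:00.
Oren ∩ Mina ∩ Hassan ∩ Wei ∩ Wyatt ∩ Dilnoza: (none).
Restricted to 09:30–16:45: (none).
Windows ≥ 45 min: (none).
That's 0 windows.

0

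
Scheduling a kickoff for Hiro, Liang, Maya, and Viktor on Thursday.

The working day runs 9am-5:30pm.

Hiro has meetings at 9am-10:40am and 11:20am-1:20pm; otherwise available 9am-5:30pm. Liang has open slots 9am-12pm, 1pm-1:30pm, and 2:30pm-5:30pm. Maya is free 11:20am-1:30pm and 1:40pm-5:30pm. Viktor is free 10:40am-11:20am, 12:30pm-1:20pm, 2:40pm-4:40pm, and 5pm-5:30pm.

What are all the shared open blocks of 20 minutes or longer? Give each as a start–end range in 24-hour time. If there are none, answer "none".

14:40–16:40, 17:00–17:30

Hiro free within 09:00–17:30: 10:40–11:20, 13:20–17:30.
Hiro ∩ Liang: 10:40–11:20, 13:20–13:30, 14:30–17:30.
Hiro ∩ Liang ∩ Maya: 13:20–13:30, 14:30–17:30.
Hiro ∩ Liang ∩ Maya ∩ Viktor: 14:40–16:40, 17:00–17:30.
Windows ≥ 20 min: 14:40–16:40, 17:00–17:30.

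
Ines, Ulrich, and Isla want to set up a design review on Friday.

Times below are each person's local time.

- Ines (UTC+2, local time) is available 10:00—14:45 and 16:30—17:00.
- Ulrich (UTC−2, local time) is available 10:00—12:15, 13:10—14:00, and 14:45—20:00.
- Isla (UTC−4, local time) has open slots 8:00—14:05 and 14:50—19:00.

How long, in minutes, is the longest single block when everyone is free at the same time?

Ines → UTC: 08:00–12:45, 14:30–15:00.
Ulrich → UTC: 12:00–14:15, 15:10–16:00, 16:45–22:00.
Isla → UTC: 12:00–18:05, 18:50–23:00.
Ines ∩ Ulrich: 12:00–12:45.
Ines ∩ Ulrich ∩ Isla: 12:00–12:45.
Single common window of 45 minutes.

45 minutes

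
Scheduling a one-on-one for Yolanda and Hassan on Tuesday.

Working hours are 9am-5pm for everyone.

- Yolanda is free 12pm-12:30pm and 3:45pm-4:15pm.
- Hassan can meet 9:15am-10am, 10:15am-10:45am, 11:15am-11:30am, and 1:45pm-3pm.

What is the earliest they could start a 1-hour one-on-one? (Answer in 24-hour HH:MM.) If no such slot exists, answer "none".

none

Yolanda ∩ Hassan: (none).
Windows ≥ 60 min: (none).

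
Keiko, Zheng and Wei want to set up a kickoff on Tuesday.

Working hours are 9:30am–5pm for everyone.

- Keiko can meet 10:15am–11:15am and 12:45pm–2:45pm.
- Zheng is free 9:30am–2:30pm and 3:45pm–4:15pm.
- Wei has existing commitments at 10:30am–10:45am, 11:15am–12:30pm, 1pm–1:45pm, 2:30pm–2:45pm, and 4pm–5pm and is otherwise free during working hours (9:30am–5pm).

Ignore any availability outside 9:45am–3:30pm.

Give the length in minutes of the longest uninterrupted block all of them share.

Wei free within 09:30–17:00: 09:30–10:30, 10:45–11:15, 12:30–13:00, 13:45–14:30, 14:45–16:00.
Keiko ∩ Zheng: 10:15–11:15, 12:45–14:30.
Keiko ∩ Zheng ∩ Wei: 10:15–10:30, 10:45–11:15, 12:45–13:00, 13:45–14:30.
Restricted to 09:45–15:30: 10:15–10:30, 10:45–11:15, 12:45–13:00, 13:45–14:30.
Common window lengths: 15, 30, 15, 45 min; longest is 45.

45 minutes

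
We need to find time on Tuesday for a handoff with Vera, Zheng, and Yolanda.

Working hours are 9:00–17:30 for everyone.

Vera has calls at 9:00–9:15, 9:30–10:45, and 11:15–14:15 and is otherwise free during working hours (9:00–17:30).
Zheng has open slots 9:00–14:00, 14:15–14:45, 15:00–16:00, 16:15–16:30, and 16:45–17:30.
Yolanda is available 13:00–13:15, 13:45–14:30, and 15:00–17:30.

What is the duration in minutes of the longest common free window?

60 minutes

Vera free within 09:00–17:30: 09:15–09:30, 10:45–11:15, 14:15–17:30.
Vera ∩ Zheng: 09:15–09:30, 10:45–11:15, 14:15–14:45, 15:00–16:00, 16:15–16:30, 16:45–17:30.
Vera ∩ Zheng ∩ Yolanda: 14:15–14:30, 15:00–16:00, 16:15–16:30, 16:45–17:30.
Common window lengths: 15, 60, 15, 45 min; longest is 60.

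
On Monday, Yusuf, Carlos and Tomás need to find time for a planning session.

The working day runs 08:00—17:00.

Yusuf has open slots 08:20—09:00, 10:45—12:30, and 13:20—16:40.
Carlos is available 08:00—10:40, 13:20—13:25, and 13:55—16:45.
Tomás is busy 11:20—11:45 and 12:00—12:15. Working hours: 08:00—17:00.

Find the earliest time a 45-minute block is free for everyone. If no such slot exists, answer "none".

Tomás free within 08:00–17:00: 08:00–11:20, 11:45–12:00, 12:15–17:00.
Yusuf ∩ Carlos: 08:20–09:00, 13:20–13:25, 13:55–16:40.
Yusuf ∩ Carlos ∩ Tomás: 08:20–09:00, 13:20–13:25, 13:55–16:40.
Windows ≥ 45 min: 13:55–16:40.
Earliest such window starts at 13:55.

13:55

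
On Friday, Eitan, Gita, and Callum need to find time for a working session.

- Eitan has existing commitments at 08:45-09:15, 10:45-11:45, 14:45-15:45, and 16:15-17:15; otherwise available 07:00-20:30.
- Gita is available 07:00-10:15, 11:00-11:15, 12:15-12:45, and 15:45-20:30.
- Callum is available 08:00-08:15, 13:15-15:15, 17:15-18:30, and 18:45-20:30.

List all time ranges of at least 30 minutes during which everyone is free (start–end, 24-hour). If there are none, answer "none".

Eitan free within 07:00–20:30: 07:00–08:45, 09:15–10:45, 11:45–14:45, 15:45–16:15, 17:15–20:30.
Eitan ∩ Gita: 07:00–08:45, 09:15–10:15, 12:15–12:45, 15:45–16:15, 17:15–20:30.
Eitan ∩ Gita ∩ Callum: 08:00–08:15, 17:15–18:30, 18:45–20:30.
Windows ≥ 30 min: 17:15–18:30, 18:45–20:30.

17:15–18:30, 18:45–20:30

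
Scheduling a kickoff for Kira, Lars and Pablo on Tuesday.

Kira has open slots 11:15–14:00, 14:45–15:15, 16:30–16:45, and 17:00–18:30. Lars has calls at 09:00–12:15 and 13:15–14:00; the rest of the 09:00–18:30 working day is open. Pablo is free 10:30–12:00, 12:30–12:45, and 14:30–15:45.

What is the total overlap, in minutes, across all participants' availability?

45 minutes

Lars free within 09:00–18:30: 12:15–13:15, 14:00–18:30.
Kira ∩ Lars: 12:15–13:15, 14:45–15:15, 16:30–16:45, 17:00–18:30.
Kira ∩ Lars ∩ Pablo: 12:30–12:45, 14:45–15:15.
Total common minutes: 15 + 30 = 45.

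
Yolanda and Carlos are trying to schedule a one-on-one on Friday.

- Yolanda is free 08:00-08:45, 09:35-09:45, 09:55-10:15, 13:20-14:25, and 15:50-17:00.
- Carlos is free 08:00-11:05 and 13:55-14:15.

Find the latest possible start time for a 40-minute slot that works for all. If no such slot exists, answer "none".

Yolanda ∩ Carlos: 08:00–08:45, 09:35–09:45, 09:55–10:15, 13:55–14:15.
Windows ≥ 40 min: 08:00–08:45.
Latest start in the last window 08:00–08:45 is 08:45 − 40 min = 08:05.

08:05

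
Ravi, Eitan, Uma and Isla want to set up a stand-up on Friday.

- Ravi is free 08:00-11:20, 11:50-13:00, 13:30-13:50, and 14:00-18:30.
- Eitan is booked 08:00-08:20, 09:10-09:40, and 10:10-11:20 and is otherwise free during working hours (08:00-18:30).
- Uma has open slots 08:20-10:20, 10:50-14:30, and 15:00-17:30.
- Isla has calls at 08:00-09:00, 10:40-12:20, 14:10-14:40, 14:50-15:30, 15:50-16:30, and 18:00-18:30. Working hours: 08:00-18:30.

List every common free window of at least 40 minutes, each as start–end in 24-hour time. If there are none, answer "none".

Eitan free within 08:00–18:30: 08:20–09:10, 09:40–10:10, 11:20–18:30.
Isla free within 08:00–18:30: 09:00–10:40, 12:20–14:10, 14:40–14:50, 15:30–15:50, 16:30–18:00.
Ravi ∩ Eitan: 08:20–09:10, 09:40–10:10, 11:50–13:00, 13:30–13:50, 14:00–18:30.
Ravi ∩ Eitan ∩ Uma: 08:20–09:10, 09:40–10:10, 11:50–13:00, 13:30–13:50, 14:00–14:30, 15:00–17:30.
Ravi ∩ Eitan ∩ Uma ∩ Isla: 09:00–09:10, 09:40–10:10, 12:20–13:00, 13:30–13:50, 14:00–14:10, 15:30–15:50, 16:30–17:30.
Windows ≥ 40 min: 12:20–13:00, 16:30–17:30.

12:20–13:00, 16:30–17:30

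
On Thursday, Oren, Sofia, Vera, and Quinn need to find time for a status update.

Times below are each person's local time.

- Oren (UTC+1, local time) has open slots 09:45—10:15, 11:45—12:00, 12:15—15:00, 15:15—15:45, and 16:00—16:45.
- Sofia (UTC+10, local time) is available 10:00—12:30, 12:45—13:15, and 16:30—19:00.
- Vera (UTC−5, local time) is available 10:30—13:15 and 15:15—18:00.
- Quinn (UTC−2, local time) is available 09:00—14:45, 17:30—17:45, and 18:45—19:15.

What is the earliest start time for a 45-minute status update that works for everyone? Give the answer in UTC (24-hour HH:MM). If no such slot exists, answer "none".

Oren → UTC: 08:45–09:15, 10:45–11:00, 11:15–14:00, 14:15–14:45, 15:00–15:45.
Sofia → UTC: 00:00–02:30, 02:45–03:15, 06:30–09:00.
Vera → UTC: 15:30–18:15, 20:15–23:00.
Quinn → UTC: 11:00–16:45, 19:30–19:45, 20:45–21:15.
Oren ∩ Sofia: 08:45–09:00.
Oren ∩ Sofia ∩ Vera: (none).
Oren ∩ Sofia ∩ Vera ∩ Quinn: (none).
Windows ≥ 45 min: (none).

none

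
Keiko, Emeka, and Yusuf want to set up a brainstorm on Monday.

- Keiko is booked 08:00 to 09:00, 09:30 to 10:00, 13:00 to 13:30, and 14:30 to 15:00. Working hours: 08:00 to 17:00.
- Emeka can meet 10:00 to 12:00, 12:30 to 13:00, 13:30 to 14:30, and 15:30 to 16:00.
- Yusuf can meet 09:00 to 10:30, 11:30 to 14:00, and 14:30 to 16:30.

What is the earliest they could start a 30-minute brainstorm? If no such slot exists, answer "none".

Keiko free within 08:00–17:00: 09:00–09:30, 10:00–13:00, 13:30–14:30, 15:00–17:00.
Keiko ∩ Emeka: 10:00–12:00, 12:30–13:00, 13:30–14:30, 15:30–16:00.
Keiko ∩ Emeka ∩ Yusuf: 10:00–10:30, 11:30–12:00, 12:30–13:00, 13:30–14:00, 15:30–16:00.
Windows ≥ 30 min: 10:00–10:30, 11:30–12:00, 12:30–13:00, 13:30–14:00, 15:30–16:00.
Earliest such window starts at 10:00.

10:00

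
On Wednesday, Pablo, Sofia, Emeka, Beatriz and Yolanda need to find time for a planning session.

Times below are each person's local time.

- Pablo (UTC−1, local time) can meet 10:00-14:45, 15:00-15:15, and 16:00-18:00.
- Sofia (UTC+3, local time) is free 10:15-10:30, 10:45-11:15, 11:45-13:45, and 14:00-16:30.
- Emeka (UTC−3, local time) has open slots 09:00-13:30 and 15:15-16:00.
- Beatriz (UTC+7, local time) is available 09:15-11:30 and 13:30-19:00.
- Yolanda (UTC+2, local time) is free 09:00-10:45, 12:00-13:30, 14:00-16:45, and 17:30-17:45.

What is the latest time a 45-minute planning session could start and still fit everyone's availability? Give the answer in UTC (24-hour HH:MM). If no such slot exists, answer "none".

Pablo → UTC: 11:00–15:45, 16:00–16:15, 17:00–19:00.
Sofia → UTC: 07:15–07:30, 07:45–08:15, 08:45–10:45, 11:00–13:30.
Emeka → UTC: 12:00–16:30, 18:15–19:00.
Beatriz → UTC: 02:15–04:30, 06:30–12:00.
Yolanda → UTC: 07:00–08:45, 10:00–11:30, 12:00–14:45, 15:30–15:45.
Pablo ∩ Sofia: 11:00–13:30.
Pablo ∩ Sofia ∩ Emeka: 12:00–13:30.
Pablo ∩ Sofia ∩ Emeka ∩ Beatriz: (none).
Pablo ∩ Sofia ∩ Emeka ∩ Beatriz ∩ Yolanda: (none).
Windows ≥ 45 min: (none).

none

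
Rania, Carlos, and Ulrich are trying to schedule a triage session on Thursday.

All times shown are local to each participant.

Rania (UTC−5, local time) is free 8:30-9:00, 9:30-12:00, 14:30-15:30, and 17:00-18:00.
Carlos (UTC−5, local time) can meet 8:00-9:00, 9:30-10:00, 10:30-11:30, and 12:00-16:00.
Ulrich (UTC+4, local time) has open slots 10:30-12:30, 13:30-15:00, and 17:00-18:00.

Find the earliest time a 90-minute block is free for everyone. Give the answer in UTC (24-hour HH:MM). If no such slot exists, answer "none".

Rania → UTC: 13:30–14:00, 14:30–17:00, 19:30–20:30, 22:00–23:00.
Carlos → UTC: 13:00–14:00, 14:30–15:00, 15:30–16:30, 17:00–21:00.
Ulrich → UTC: 06:30–08:30, 09:30–11:00, 13:00–14:00.
Rania ∩ Carlos: 13:30–14:00, 14:30–15:00, 15:30–16:30, 19:30–20:30.
Rania ∩ Carlos ∩ Ulrich: 13:30–14:00.
Windows ≥ 90 min: (none).

none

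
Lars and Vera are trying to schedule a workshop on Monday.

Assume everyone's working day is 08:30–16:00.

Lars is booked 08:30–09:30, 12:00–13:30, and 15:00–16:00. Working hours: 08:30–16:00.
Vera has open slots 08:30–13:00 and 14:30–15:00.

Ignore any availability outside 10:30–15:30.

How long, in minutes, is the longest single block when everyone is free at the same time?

90 minutes

Lars free within 08:30–16:00: 09:30–12:00, 13:30–15:00.
Lars ∩ Vera: 09:30–12:00, 14:30–15:00.
Restricted to 10:30–15:30: 10:30–12:00, 14:30–15:00.
Common window lengths: 90, 30 min; longest is 90.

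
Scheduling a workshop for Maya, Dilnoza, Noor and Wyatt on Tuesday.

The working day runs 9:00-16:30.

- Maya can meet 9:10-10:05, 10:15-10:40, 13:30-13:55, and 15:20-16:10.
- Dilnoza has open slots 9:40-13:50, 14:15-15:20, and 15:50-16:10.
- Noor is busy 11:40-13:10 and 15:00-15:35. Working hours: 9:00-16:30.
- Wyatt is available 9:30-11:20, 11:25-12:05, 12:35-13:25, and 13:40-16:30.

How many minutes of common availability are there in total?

80 minutes

Noor free within 09:00–16:30: 09:00–11:40, 13:10–15:00, 15:35–16:30.
Maya ∩ Dilnoza: 09:40–10:05, 10:15–10:40, 13:30–13:50, 15:50–16:10.
Maya ∩ Dilnoza ∩ Noor: 09:40–10:05, 10:15–10:40, 13:30–13:50, 15:50–16:10.
Maya ∩ Dilnoza ∩ Noor ∩ Wyatt: 09:40–10:05, 10:15–10:40, 13:40–13:50, 15:50–16:10.
Total common minutes: 25 + 25 + 10 + 20 = 80.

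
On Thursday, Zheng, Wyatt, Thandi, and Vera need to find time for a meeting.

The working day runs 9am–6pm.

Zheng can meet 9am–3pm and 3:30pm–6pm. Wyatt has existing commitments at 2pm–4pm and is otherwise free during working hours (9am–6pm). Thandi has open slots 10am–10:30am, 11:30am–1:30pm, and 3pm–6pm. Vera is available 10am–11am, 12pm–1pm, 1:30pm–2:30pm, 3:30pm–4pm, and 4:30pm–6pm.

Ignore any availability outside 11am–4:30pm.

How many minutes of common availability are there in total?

Wyatt free within 09:00–18:00: 09:00–14:00, 16:00–18:00.
Zheng ∩ Wyatt: 09:00–14:00, 16:00–18:00.
Zheng ∩ Wyatt ∩ Thandi: 10:00–10:30, 11:30–13:30, 16:00–18:00.
Zheng ∩ Wyatt ∩ Thandi ∩ Vera: 10:00–10:30, 12:00–13:00, 16:30–18:00.
Restricted to 11:00–16:30: 12:00–13:00.
Total common minutes: 60.

60 minutes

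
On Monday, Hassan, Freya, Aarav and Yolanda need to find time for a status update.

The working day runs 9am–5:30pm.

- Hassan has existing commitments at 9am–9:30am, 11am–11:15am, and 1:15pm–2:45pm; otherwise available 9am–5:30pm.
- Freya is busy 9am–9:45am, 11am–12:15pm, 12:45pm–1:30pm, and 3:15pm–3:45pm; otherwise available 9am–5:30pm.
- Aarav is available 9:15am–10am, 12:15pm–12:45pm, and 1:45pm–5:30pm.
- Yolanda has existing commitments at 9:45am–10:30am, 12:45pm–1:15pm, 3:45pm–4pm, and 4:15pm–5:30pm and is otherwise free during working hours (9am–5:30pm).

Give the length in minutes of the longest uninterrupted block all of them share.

Hassan free within 09:00–17:30: 09:30–11:00, 11:15–13:15, 14:45–17:30.
Freya free within 09:00–17:30: 09:45–11:00, 12:15–12:45, 13:30–15:15, 15:45–17:30.
Yolanda free within 09:00–17:30: 09:00–09:45, 10:30–12:45, 13:15–15:45, 16:00–16:15.
Hassan ∩ Freya: 09:45–11:00, 12:15–12:45, 14:45–15:15, 15:45–17:30.
Hassan ∩ Freya ∩ Aarav: 09:45–10:00, 12:15–12:45, 14:45–15:15, 15:45–17:30.
Hassan ∩ Freya ∩ Aarav ∩ Yolanda: 12:15–12:45, 14:45–15:15, 16:00–16:15.
Common window lengths: 30, 30, 15 min; longest is 30.

30 minutes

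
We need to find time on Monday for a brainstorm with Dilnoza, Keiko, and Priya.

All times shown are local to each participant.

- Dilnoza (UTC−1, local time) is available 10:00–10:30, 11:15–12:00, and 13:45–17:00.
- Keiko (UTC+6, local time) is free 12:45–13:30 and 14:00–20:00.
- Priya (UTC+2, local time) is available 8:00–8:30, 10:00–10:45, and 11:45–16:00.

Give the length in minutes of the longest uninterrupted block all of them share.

45 minutes

Dilnoza → UTC: 11:00–11:30, 12:15–13:00, 14:45–18:00.
Keiko → UTC: 06:45–07:30, 08:00–14:00.
Priya → UTC: 06:00–06:30, 08:00–08:45, 09:45–14:00.
Dilnoza ∩ Keiko: 11:00–11:30, 12:15–13:00.
Dilnoza ∩ Keiko ∩ Priya: 11:00–11:30, 12:15–13:00.
Common window lengths: 30, 45 min; longest is 45.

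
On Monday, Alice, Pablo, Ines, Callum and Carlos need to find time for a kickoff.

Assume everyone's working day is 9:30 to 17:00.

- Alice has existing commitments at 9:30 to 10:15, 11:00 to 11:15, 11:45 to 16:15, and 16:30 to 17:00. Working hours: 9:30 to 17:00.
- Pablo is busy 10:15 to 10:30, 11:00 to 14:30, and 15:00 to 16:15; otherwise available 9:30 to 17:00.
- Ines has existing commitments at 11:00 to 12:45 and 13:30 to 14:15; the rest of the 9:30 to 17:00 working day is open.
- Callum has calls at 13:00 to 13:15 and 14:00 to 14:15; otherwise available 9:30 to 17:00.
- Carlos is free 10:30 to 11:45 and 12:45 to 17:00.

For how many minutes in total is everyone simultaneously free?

45 minutes

Alice free within 09:30–17:00: 10:15–11:00, 11:15–11:45, 16:15–16:30.
Pablo free within 09:30–17:00: 09:30–10:15, 10:30–11:00, 14:30–15:00, 16:15–17:00.
Ines free within 09:30–17:00: 09:30–11:00, 12:45–13:30, 14:15–17:00.
Callum free within 09:30–17:00: 09:30–13:00, 13:15–14:00, 14:15–17:00.
Alice ∩ Pablo: 10:30–11:00, 16:15–16:30.
Alice ∩ Pablo ∩ Ines: 10:30–11:00, 16:15–16:30.
Alice ∩ Pablo ∩ Ines ∩ Callum: 10:30–11:00, 16:15–16:30.
Alice ∩ Pablo ∩ Ines ∩ Callum ∩ Carlos: 10:30–11:00, 16:15–16:30.
Total common minutes: 30 + 15 = 45.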